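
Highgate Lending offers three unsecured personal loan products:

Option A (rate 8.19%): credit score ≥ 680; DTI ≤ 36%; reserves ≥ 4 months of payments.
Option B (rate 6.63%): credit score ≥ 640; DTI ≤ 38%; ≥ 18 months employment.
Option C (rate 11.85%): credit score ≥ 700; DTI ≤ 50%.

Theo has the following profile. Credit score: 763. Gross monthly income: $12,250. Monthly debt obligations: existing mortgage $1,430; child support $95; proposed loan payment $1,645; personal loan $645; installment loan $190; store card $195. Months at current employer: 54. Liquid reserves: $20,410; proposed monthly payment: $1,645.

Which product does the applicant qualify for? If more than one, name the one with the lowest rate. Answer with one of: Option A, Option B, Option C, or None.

Option B

Total debts = (1,430 + 95 + 1,645 + 645 + 190 + 195) = 4,200; DTI = 4,200/12,250 = 34.3%.
Reserves = 20,410/1,645 = 12.4 months.
Option A: score 763 ≥ 680; DTI 34.3% ≤ 36%; reserves 12.4 ≥ 4 mo → qualifies.
Option B: score 763 ≥ 640; DTI 34.3% ≤ 38%; employment 54 ≥ 18 mo → qualifies.
Option C: score 763 ≥ 700; DTI 34.3% ≤ 50% → qualifies.
Qualifying: Option A, Option B, Option C. Lowest rate is 6.63% → Option B.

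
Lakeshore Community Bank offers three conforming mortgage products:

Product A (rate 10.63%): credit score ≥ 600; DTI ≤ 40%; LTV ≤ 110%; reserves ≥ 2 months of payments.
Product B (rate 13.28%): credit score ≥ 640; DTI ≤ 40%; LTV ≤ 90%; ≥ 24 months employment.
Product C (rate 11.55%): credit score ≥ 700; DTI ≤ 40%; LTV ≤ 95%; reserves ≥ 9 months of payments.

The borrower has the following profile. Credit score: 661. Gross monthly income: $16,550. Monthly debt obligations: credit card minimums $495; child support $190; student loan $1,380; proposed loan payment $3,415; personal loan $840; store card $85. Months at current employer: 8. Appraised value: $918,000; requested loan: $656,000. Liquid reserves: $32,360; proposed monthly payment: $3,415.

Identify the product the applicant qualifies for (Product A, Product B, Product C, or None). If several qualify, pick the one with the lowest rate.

Product A

Total debts = (495 + 190 + 1,380 + 3,415 + 840 + 85) = 6,405; DTI = 6,405/16,550 = 38.7%.
LTV = 656,000/918,000 = 71.5%.
Reserves = 32,360/3,415 = 9.5 months.
Product A: score 661 ≥ 600; DTI 38.7% ≤ 40%; LTV 71.5% ≤ 110%; reserves 9.5 ≥ 2 mo → qualifies.
Product B: score 661 ≥ 640; DTI 38.7% ≤ 40%; LTV 71.5% ≤ 90%; employment 8 < 24 mo → does not qualify.
Product C: score 661 < 700; DTI 38.7% ≤ 40%; LTV 71.5% ≤ 95%; reserves 9.5 ≥ 9 mo → does not qualify.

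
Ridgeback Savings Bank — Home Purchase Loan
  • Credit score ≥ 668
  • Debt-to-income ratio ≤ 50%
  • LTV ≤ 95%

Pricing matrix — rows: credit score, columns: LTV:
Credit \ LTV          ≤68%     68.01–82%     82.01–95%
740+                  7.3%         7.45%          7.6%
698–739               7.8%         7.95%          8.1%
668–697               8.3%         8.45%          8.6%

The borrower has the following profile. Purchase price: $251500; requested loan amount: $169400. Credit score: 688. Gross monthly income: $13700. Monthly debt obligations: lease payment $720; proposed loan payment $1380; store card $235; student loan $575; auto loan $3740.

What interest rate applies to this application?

Credit score 688 ≥ 668; Total monthly debts = (720 + 1,380 + 235 + 575 + 3,740) = 6,650. DTI = 6,650/13,700 = 48.5% ≤ 50%
LTV = 169,400/251,500 = 67.4% ≤ 95%
Credit 688 → row 668–697; LTV 67.4% → column ≤68%. Grid cell → 8.3%.

8.3%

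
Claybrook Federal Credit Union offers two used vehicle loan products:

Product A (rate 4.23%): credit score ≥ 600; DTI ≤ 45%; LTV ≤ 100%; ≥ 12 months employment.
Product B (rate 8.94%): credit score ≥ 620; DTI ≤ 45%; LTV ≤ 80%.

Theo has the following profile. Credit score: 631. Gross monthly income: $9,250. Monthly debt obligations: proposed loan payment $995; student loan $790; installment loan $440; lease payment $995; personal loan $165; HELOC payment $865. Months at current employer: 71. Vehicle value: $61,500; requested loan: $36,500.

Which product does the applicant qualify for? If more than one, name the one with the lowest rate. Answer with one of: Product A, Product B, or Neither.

Neither

Total debts = (995 + 790 + 440 + 995 + 165 + 865) = 4,250; DTI = 4,250/9,250 = 45.9%.
LTV = 36,500/61,500 = 59.3%.
Product A: score 631 ≥ 600; DTI 45.9% > 45%; LTV 59.3% ≤ 100%; employment 71 ≥ 12 mo → does not qualify.
Product B: score 631 ≥ 620; DTI 45.9% > 45%; LTV 59.3% ≤ 80% → does not qualify.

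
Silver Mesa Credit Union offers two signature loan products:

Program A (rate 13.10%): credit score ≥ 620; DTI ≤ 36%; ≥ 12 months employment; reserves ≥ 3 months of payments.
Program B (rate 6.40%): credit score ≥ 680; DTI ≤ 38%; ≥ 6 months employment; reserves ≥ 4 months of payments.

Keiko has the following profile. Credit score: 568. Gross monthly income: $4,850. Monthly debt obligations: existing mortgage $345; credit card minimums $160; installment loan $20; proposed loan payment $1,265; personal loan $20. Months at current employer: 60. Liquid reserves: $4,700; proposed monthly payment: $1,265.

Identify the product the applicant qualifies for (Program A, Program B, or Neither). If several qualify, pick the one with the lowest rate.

Neither

Total debts = (345 + 160 + 20 + 1,265 + 20) = 1,810; DTI = 1,810/4,850 = 37.3%.
Reserves = 4,700/1,265 = 3.7 months.
Program A: score 568 < 620; DTI 37.3% > 36%; employment 60 ≥ 12 mo; reserves 3.7 ≥ 3 mo → does not qualify.
Program B: score 568 < 680; DTI 37.3% ≤ 38%; employment 60 ≥ 6 mo; reserves 3.7 < 4 mo → does not qualify.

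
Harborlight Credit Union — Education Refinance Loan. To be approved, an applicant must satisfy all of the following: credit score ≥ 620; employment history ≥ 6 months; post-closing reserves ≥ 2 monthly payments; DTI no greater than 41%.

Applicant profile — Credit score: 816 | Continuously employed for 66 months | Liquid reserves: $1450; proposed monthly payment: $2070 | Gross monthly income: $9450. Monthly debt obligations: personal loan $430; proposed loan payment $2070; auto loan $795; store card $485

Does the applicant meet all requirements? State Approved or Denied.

Credit score 816 ≥ 620 (meets)
Employment 66 ≥ 6 months
Liquid reserves cover 1,450/2,070 = 0.7 months — < 2 required
Total monthly debts = (430 + 2,070 + 795 + 485) = 3,780. DTI: 3,780 ÷ 9,450 = 40%, within the 41% cap
Fails on reserves.

Denied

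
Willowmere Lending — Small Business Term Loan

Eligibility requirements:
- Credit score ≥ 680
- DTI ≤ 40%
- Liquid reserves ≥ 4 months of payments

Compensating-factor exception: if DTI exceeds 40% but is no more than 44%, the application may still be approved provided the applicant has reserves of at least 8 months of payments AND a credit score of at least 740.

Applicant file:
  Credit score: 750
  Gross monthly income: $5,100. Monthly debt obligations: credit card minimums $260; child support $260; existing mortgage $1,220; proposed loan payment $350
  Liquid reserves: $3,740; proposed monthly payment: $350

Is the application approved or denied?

Approved

Credit score 750 ≥ 680 (meets base)
Total debts = (260 + 260 + 1,220 + 350) = 2,090. DTI = 2,090/5,100 = 41% > 40% — standard DTI limit exceeded.
Reserves: 3,740 ÷ 350 = 10.7 months (meets 4-month minimum)
41% falls in the override range (40%–44%), so the compensating-factor test applies.
Reserves 10.7 ≥ 8 months; credit score 750 ≥ 740.
Both compensating conditions met → exception applies.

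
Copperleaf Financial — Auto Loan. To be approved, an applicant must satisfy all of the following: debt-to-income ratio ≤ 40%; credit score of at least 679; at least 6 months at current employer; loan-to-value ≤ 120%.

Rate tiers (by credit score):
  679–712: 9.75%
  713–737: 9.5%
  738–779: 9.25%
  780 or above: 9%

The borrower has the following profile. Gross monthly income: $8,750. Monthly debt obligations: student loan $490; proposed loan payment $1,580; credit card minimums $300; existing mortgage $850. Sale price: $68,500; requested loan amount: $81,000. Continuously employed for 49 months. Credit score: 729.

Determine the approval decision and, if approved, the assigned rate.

Approved at 9.5%

Credit score 729 ≥ 679 (meets minimum)
Employment 49 ≥ 6 months
LTV: 81,000 ÷ 68,500 = 118.2%, within 120% cap
Total monthly debts = (490 + 1,580 + 300 + 850) = 3,220. Debt-to-income = 3,220/8,750 = 36.8% — meets 40% limit
All requirements met. Score 729 falls in the 713–737 tier → 9.5%.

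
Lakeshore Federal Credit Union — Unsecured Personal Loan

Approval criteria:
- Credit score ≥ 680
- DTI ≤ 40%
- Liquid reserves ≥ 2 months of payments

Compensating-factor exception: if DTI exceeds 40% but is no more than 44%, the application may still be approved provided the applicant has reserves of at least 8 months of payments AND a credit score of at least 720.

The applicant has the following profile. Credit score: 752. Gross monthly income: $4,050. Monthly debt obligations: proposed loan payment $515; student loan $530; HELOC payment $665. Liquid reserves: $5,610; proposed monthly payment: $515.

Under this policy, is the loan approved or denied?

Approved

Credit score 752 ≥ 680 (meets base)
Total debts = (515 + 530 + 665) = 1,710. DTI = 1,710/4,050 = 42.2% > 40% — standard DTI limit exceeded.
Liquid reserves cover 5,610/515 = 10.9 months — ≥ 2 required
DTI 42.2% is within the 40%–44% exception band; checking compensating factors.
Reserves 10.9 ≥ 8 months; credit score 752 ≥ 720.
Both override conditions satisfied; DTI exception granted.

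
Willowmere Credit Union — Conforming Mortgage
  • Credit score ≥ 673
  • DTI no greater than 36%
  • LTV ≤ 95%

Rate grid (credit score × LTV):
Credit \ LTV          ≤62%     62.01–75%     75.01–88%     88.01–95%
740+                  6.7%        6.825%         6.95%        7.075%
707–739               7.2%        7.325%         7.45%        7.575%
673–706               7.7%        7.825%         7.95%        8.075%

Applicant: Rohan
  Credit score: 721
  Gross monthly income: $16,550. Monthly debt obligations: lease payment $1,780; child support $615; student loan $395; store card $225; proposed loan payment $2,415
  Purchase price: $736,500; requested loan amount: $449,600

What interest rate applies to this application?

7.2%

Credit score 721 ≥ 673; Total monthly debts = (1,780 + 615 + 395 + 225 + 2,415) = 5,430. Debt-to-income = 5,430/16,550 = 32.8% — meets 36% limit
Loan-to-value = 449,600/736,500 = 61% — pass (95% max)
Score 721 is in the 707–739 band; LTV 61% is in the ≤62% band → 7.2%.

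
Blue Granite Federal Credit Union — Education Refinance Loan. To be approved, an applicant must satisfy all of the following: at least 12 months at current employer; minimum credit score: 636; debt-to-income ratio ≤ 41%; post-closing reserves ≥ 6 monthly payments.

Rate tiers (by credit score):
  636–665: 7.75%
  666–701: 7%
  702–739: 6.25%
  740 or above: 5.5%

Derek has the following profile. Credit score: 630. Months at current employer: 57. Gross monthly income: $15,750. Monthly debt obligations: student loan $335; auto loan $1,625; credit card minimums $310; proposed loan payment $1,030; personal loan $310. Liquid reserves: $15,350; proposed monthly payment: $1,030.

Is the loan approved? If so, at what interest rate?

Credit score 630 < 636 (below minimum)
Reserves: 15,350 ÷ 1,030 = 14.9 months (meets 6-month minimum)
Employment 57 ≥ 12 months
Total monthly debts = (335 + 1,625 + 310 + 1,030 + 310) = 3,610. Debt-to-income = 3,610/15,750 = 22.9% — meets 41% limit
Not all requirements met → denied.

Denied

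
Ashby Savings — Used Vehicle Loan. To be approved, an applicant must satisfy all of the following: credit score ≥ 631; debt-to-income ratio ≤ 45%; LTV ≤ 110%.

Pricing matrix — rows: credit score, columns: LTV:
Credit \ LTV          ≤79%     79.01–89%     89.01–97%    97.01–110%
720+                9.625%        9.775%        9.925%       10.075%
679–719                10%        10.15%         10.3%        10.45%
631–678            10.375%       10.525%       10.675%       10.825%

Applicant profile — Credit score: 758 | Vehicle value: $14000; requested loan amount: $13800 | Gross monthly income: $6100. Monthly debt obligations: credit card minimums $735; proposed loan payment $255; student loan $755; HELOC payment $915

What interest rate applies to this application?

Credit score 758 ≥ 631; Total monthly debts = (735 + 255 + 755 + 915) = 2,660. Debt-to-income = 2,660/6,100 = 43.6% — meets 45% limit
LTV = 13,800/14,000 = 98.6% ≤ 110%
Row: 758 falls in 720+. Column: 98.6% falls in 97.01–110%. Rate = 10.075%.

10.075%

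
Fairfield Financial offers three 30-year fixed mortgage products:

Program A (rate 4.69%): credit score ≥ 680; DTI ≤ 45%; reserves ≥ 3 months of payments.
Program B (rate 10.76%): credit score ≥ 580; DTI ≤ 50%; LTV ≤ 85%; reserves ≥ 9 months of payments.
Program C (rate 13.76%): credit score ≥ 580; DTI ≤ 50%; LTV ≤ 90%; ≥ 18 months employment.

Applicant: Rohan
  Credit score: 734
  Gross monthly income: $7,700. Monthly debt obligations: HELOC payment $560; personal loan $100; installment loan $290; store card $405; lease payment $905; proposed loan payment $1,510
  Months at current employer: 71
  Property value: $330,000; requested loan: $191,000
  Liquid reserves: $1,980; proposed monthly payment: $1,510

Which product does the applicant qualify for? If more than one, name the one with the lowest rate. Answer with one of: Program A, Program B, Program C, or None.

Program C

Total debts = (560 + 100 + 290 + 405 + 905 + 1,510) = 3,770; DTI = 3,770/7,700 = 49%.
LTV = 191,000/330,000 = 57.9%.
Reserves = 1,980/1,510 = 1.3 months.
Program A: score 734 ≥ 680; DTI 49% > 45%; reserves 1.3 < 3 mo → does not qualify.
Program B: score 734 ≥ 580; DTI 49% ≤ 50%; LTV 57.9% ≤ 85%; reserves 1.3 < 9 mo → does not qualify.
Program C: score 734 ≥ 580; DTI 49% ≤ 50%; LTV 57.9% ≤ 90%; employment 71 ≥ 18 mo → qualifies.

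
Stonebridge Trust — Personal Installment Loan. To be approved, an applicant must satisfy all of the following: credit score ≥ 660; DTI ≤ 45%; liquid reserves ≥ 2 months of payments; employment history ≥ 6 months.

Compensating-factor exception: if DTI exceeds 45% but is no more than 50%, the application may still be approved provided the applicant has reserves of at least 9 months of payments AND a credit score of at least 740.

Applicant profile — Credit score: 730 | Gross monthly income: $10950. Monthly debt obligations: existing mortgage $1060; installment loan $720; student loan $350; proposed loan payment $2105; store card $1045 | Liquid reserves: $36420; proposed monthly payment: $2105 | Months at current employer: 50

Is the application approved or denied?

Credit score 730 ≥ 660 (meets base)
Total debts = (1,060 + 720 + 350 + 2,105 + 1,045) = 5,280. DTI: 5,280 ÷ 10,950 = 48.2%, over the 45% base limit.
Reserves: 36,420 ÷ 2,105 = 17.3 months (meets 2-month minimum)
Employment 50 ≥ 6 months
DTI 48.2% is within the 45%–50% exception band; checking compensating factors.
Override check — reserves: 17.3 mo (ok); score: 730 (below 740).
Override conditions not both satisfied; exception does not apply.

Denied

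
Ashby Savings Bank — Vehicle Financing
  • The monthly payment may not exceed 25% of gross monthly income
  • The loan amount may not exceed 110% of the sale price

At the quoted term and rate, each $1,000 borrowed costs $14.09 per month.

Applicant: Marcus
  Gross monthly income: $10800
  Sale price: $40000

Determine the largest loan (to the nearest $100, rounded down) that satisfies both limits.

Payment cap: 25% × $10,800 = $2,700/month.
At $14.09 per $1,000, that supports 2,700/14.09 × 1,000 ≈ $191,625 → $191,600.
LTV cap: 110% × $40,000 = $44,000 → $44,000.
Binding constraint: loan-to-value.

$44,000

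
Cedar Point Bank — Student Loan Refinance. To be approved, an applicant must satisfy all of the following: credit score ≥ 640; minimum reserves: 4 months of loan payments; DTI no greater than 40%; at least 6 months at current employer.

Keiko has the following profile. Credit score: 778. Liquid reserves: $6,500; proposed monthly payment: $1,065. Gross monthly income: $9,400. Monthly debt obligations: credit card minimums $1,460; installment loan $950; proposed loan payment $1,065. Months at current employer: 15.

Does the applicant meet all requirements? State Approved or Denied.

Credit score 778 ≥ 640 (meets)
Reserves: 6,500 ÷ 1,065 = 6.1 months (meets 4-month minimum)
Total monthly debts = (1,460 + 950 + 1,065) = 3,475. DTI = 3,475/9,400 = 37% ≤ 40%
Employment 15 ≥ 6 months
All criteria satisfied.

Approved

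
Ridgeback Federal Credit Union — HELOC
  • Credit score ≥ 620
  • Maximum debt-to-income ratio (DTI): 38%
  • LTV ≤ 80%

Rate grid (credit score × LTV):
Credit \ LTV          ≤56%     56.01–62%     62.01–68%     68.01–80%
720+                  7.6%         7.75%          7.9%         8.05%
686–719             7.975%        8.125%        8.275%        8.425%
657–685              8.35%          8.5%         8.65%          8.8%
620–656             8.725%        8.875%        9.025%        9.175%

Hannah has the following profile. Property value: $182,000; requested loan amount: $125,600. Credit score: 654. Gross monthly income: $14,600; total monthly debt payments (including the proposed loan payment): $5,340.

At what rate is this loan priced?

Credit score 654 ≥ 620; DTI: 5,340 ÷ 14,600 = 36.6%, within the 38% cap
LTV = 125,600/182,000 = 69% ≤ 80%
Credit 654 → row 620–656; LTV 69% → column 68.01–80%. Grid cell → 9.175%.

9.175%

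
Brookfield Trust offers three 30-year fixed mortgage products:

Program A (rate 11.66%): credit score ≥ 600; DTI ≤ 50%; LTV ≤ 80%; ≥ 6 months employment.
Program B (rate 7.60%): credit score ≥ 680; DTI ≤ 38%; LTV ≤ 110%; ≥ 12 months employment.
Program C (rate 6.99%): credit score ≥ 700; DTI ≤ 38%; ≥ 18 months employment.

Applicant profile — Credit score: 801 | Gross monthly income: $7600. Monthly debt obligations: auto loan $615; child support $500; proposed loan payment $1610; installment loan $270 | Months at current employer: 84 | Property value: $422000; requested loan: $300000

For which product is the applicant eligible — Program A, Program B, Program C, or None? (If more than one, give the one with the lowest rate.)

Program A

Total debts = (615 + 500 + 1,610 + 270) = 2,995; DTI = 2,995/7,600 = 39.4%.
LTV = 300,000/422,000 = 71.1%.
Program A: score 801 ≥ 600; DTI 39.4% ≤ 50%; LTV 71.1% ≤ 80%; employment 84 ≥ 6 mo → qualifies.
Program B: score 801 ≥ 680; DTI 39.4% > 38%; LTV 71.1% ≤ 110%; employment 84 ≥ 12 mo → does not qualify.
Program C: score 801 ≥ 700; DTI 39.4% > 38%; employment 84 ≥ 18 mo → does not qualify.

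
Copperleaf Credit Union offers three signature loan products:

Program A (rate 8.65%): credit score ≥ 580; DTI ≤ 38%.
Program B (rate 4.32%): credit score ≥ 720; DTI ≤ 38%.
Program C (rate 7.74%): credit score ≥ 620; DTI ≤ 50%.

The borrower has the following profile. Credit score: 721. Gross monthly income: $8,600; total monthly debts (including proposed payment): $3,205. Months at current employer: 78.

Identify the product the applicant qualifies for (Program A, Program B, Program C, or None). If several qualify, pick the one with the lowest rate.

Program B

DTI = 3,205/8,600 = 37.3%.
Program A: score 721 ≥ 580; DTI 37.3% ≤ 38% → qualifies.
Program B: score 721 ≥ 720; DTI 37.3% ≤ 38% → qualifies.
Program C: score 721 ≥ 620; DTI 37.3% ≤ 50% → qualifies.
Qualifying: Program A, Program B, Program C. Lowest rate is 4.32% → Program B.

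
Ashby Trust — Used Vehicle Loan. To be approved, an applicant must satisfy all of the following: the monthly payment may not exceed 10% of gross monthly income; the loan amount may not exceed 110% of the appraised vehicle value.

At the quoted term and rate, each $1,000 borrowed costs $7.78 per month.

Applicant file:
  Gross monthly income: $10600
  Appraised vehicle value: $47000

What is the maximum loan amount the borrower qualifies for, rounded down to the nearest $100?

$51,700

Payment cap: 10% × $10,600 = $1,060/month.
At $7.78 per $1,000, that supports 1,060/7.78 × 1,000 ≈ $136,246 → $136,200.
LTV cap: 110% × $47,000 = $51,700 → $51,700.
Binding constraint: loan-to-value.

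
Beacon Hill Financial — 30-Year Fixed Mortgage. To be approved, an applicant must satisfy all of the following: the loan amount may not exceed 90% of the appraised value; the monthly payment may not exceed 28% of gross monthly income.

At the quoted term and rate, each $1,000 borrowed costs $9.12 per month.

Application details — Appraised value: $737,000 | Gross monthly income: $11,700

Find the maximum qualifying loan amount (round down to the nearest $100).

$359,200

Payment cap: 28% × $11,700 = $3,276/month.
At $9.12 per $1,000, that supports 3,276/9.12 × 1,000 ≈ $359,210 → $359,200.
LTV cap: 90% × $737,000 = $663,300 → $663,300.
Binding constraint: payment-to-income.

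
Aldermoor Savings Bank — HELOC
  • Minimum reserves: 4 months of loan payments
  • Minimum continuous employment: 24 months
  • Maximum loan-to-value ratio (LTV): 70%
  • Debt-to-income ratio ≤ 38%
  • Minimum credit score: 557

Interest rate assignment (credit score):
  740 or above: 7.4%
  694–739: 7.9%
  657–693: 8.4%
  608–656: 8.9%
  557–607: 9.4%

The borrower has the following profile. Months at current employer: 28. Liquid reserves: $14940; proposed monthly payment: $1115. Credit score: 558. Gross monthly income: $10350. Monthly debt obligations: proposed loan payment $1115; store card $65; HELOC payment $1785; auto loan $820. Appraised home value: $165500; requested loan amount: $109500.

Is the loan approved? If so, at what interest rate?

Credit score 558 ≥ 557 (meets minimum)
Loan-to-value = 109,500/165,500 = 66.2% — pass (70% max)
Total monthly debts = (1,115 + 65 + 1,785 + 820) = 3,785. DTI: 3,785 ÷ 10,350 = 36.6%, within the 38% cap
Liquid reserves cover 14,940/1,115 = 13.4 months — ≥ 4 required
Employment 28 ≥ 24 months
All requirements met. Score 558 falls in the 557–607 tier → 9.4%.

Approved at 9.4%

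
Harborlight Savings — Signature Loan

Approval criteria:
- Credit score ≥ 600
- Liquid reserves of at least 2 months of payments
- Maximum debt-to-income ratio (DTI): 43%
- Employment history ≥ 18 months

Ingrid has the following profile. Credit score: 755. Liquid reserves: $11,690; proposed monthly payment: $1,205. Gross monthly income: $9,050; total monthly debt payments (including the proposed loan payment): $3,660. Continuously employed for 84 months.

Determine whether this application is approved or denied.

Approved

Credit score 755 ≥ 600 (meets)
Liquid reserves cover 11,690/1,205 = 9.7 months — ≥ 2 required
Debt-to-income = 3,660/9,050 = 40.4% — meets 43% limit
Employment 84 ≥ 18 months
All criteria satisfied.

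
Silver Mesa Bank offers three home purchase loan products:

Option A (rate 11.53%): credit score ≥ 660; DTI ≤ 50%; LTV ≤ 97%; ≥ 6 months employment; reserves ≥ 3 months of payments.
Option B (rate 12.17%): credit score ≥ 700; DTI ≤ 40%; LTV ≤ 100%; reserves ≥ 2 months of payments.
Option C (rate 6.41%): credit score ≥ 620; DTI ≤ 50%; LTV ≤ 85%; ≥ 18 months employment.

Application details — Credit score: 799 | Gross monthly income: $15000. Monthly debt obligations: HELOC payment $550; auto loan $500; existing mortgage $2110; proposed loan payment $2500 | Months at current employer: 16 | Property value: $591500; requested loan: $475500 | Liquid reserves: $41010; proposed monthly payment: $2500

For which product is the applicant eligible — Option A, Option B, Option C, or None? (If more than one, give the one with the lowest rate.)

Total debts = (550 + 500 + 2,110 + 2,500) = 5,660; DTI = 5,660/15,000 = 37.7%.
LTV = 475,500/591,500 = 80.4%.
Reserves = 41,010/2,500 = 16.4 months.
Option A: score 799 ≥ 660; DTI 37.7% ≤ 50%; LTV 80.4% ≤ 97%; employment 16 ≥ 6 mo; reserves 16.4 ≥ 3 mo → qualifies.
Option B: score 799 ≥ 700; DTI 37.7% ≤ 40%; LTV 80.4% ≤ 100%; reserves 16.4 ≥ 2 mo → qualifies.
Option C: score 799 ≥ 620; DTI 37.7% ≤ 50%; LTV 80.4% ≤ 85%; employment 16 < 18 mo → does not qualify.
Qualifying: Option A, Option B. Lowest rate is 11.53% → Option A.

Option A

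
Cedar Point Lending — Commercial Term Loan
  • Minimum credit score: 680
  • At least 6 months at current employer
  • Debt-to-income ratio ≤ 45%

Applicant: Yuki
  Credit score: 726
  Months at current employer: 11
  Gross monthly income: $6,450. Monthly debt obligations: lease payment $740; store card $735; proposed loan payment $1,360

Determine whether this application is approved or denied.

Approved

Credit score 726 ≥ 680 (meets)
Employment 11 ≥ 6 months
Total monthly debts = (740 + 735 + 1,360) = 2,835. Debt-to-income = 2,835/6,450 = 44% — meets 45% limit
All criteria satisfied.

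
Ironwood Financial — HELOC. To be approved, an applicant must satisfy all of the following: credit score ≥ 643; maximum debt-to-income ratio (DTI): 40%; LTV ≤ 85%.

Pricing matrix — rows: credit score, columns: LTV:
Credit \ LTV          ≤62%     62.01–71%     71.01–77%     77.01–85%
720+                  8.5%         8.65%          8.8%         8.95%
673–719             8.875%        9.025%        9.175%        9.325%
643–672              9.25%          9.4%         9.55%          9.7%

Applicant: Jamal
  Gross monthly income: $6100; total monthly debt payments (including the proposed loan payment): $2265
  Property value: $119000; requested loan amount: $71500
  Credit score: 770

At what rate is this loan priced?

Credit score 770 ≥ 643; DTI = 2,265/6,100 = 37.1% ≤ 40%
LTV = 71,500/119,000 = 60.1% ≤ 85%
Credit 770 → row 720+; LTV 60.1% → column ≤62%. Grid cell → 8.5%.

8.5%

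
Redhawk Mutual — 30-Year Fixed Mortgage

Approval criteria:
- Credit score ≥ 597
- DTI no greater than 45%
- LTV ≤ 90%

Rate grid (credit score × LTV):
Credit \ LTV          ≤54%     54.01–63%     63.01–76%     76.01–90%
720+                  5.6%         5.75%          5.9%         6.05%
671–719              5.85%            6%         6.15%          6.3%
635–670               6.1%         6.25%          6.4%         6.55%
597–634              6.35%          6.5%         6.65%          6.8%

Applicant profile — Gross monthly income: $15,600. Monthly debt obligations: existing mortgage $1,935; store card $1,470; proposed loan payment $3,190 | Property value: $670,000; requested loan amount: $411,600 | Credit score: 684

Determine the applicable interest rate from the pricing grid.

Credit score 684 ≥ 597; Total monthly debts = (1,935 + 1,470 + 3,190) = 6,595. Debt-to-income = 6,595/15,600 = 42.3% — meets 45% limit
Loan-to-value = 411,600/670,000 = 61.4% — pass (90% max)
Row: 684 falls in 671–719. Column: 61.4% falls in 54.01–63%. Rate = 6%.

6%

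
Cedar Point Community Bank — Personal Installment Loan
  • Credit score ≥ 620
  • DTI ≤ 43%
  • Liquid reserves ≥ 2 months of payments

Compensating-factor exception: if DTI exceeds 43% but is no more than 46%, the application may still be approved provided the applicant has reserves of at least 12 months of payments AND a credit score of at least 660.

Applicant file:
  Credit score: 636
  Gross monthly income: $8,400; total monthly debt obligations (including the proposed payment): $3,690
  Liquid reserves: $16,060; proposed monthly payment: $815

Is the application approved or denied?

Credit score 636 ≥ 620 (meets base)
DTI: 3,690 ÷ 8,400 = 43.9%, over the 43% base limit.
Reserves: 16,060 ÷ 815 = 19.7 months (meets 2-month minimum)
DTI 43.9% is within the 43%–46% exception band; checking compensating factors.
Override check — reserves: 19.7 mo (ok); score: 636 (below 660).
Override conditions not both satisfied; exception does not apply.

Denied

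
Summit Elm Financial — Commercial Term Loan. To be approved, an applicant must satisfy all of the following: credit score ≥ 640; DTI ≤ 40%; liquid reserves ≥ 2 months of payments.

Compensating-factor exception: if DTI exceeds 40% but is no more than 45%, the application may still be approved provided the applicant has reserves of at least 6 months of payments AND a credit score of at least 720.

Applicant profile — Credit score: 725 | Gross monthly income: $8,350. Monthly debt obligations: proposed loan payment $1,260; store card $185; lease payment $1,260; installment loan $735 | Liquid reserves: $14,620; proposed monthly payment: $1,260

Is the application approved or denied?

Credit score 725 ≥ 640 (meets base)
Total debts = (1,260 + 185 + 1,260 + 735) = 3,440. DTI: 3,440 ÷ 8,350 = 41.2%, over the 40% base limit.
Liquid reserves cover 14,620/1,260 = 11.6 months — ≥ 2 required
41.2% falls in the override range (40%–45%), so the compensating-factor test applies.
Override check — reserves: 11.6 mo (ok); score: 725 (ok).
Both override conditions satisfied; DTI exception granted.

Approved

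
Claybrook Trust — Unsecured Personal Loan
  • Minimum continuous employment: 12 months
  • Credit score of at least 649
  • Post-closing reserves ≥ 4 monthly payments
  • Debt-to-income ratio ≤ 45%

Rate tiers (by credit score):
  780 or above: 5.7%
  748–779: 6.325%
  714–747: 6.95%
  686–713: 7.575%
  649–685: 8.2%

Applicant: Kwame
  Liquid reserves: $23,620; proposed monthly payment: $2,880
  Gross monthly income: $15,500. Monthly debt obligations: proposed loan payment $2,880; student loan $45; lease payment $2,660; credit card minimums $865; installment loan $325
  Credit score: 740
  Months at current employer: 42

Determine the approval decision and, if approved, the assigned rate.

Approved at 6.95%

Credit score 740 ≥ 649 (meets minimum)
Employment 42 ≥ 12 months
Liquid reserves cover 23,620/2,880 = 8.2 months — ≥ 4 required
Total monthly debts = (2,880 + 45 + 2,660 + 865 + 325) = 6,775. DTI: 6,775 ÷ 15,500 = 43.7%, within the 45% cap
All requirements met. Score 740 falls in the 714–747 tier → 6.95%.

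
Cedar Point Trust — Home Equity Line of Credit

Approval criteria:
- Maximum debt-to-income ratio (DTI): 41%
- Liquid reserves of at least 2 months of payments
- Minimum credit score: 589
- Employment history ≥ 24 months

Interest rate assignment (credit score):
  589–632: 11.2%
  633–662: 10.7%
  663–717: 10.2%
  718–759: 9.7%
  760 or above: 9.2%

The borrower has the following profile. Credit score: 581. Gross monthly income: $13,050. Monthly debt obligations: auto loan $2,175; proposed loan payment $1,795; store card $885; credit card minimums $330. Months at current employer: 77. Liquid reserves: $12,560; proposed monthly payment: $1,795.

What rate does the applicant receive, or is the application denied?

Denied

Credit score 581 < 589 (below minimum)
Reserves = 12,560/1,795 = 7.0 months ≥ 2
Employment 77 ≥ 24 months
Total monthly debts = (2,175 + 1,795 + 885 + 330) = 5,185. DTI: 5,185 ÷ 13,050 = 39.7%, within the 41% cap
Not all requirements met → denied.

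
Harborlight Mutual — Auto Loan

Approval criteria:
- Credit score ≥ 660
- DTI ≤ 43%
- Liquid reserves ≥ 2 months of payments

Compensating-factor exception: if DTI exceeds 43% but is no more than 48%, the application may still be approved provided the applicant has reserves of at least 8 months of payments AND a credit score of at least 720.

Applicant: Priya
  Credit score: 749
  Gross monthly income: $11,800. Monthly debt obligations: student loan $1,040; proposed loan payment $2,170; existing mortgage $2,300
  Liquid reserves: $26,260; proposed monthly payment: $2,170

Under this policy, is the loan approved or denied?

Credit score 749 ≥ 660 (meets base)
Total debts = (1,040 + 2,170 + 2,300) = 5,510. DTI = 5,510/11,800 = 46.7% > 43% — standard DTI limit exceeded.
Liquid reserves cover 26,260/2,170 = 12.1 months — ≥ 2 required
DTI 46.7% is within the 43%–48% exception band; checking compensating factors.
Reserves 12.1 ≥ 8 months; credit score 749 ≥ 720.
Both compensating conditions met → exception applies.

Approved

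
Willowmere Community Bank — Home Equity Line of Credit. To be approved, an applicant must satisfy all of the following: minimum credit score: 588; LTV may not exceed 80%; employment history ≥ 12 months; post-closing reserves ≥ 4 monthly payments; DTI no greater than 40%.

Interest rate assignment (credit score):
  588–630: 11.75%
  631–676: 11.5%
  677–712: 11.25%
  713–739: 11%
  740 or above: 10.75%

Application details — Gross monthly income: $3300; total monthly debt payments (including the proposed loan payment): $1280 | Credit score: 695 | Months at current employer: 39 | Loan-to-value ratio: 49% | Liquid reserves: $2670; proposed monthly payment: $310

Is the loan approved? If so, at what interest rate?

Credit score 695 ≥ 588 (meets minimum)
LTV 49% — within 80%
DTI = 1,280/3,300 = 38.8% ≤ 40%
Employment 39 ≥ 12 months
Reserves = 2,670/310 = 8.6 months ≥ 4
All requirements met. Score 695 falls in the 677–712 tier → 11.25%.

Approved at 11.25%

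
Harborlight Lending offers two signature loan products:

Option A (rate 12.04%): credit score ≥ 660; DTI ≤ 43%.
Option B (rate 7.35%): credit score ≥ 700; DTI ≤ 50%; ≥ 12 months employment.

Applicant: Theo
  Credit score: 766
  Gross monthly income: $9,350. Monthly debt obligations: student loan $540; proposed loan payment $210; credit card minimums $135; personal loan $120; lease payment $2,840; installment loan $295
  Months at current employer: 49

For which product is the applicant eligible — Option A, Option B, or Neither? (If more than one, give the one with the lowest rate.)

Total debts = (540 + 210 + 135 + 120 + 2,840 + 295) = 4,140; DTI = 4,140/9,350 = 44.3%.
Option A: score 766 ≥ 660; DTI 44.3% > 43% → does not qualify.
Option B: score 766 ≥ 700; DTI 44.3% ≤ 50%; employment 49 ≥ 12 mo → qualifies.

Option B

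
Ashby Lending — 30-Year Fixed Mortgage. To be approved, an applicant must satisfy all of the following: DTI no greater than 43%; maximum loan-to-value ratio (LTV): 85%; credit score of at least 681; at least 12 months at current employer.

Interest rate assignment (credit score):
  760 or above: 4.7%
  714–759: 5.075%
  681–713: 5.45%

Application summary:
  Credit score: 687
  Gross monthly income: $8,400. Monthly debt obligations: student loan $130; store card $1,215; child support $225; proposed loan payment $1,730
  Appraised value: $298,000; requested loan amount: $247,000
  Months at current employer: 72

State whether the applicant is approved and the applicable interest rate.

Approved at 5.45%

Credit score 687 ≥ 681 (meets minimum)
Total monthly debts = (130 + 1,215 + 225 + 1,730) = 3,300. DTI = 3,300/8,400 = 39.3% ≤ 43%
Loan-to-value = 247,000/298,000 = 82.9% — pass (85% max)
Employment 72 ≥ 12 months
All requirements met. Score 687 falls in the 681–713 tier → 5.45%.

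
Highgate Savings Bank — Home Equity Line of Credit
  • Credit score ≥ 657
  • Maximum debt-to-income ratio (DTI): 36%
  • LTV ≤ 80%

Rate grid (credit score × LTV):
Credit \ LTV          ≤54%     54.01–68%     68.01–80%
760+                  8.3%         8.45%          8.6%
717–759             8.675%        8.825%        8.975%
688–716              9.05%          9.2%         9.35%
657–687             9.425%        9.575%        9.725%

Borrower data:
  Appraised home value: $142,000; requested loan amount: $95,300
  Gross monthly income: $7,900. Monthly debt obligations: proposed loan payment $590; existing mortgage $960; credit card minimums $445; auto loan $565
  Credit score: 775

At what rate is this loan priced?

Credit score 775 ≥ 657; Total monthly debts = (590 + 960 + 445 + 565) = 2,560. Debt-to-income = 2,560/7,900 = 32.4% — meets 36% limit
Loan-to-value = 95,300/142,000 = 67.1% — pass (80% max)
Row: 775 falls in 760+. Column: 67.1% falls in 54.01–68%. Rate = 8.45%.

8.45%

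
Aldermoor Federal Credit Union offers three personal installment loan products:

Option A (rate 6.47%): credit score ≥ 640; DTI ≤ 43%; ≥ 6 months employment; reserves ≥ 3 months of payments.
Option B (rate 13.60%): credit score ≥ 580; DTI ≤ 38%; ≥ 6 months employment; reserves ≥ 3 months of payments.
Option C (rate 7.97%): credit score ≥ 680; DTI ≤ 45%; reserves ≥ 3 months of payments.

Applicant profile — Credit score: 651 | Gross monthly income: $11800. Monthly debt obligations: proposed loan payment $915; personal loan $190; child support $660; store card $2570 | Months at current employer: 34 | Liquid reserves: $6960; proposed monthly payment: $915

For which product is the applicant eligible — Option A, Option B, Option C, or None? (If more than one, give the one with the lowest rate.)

Option A

Total debts = (915 + 190 + 660 + 2,570) = 4,335; DTI = 4,335/11,800 = 36.7%.
Reserves = 6,960/915 = 7.6 months.
Option A: score 651 ≥ 640; DTI 36.7% ≤ 43%; employment 34 ≥ 6 mo; reserves 7.6 ≥ 3 mo → qualifies.
Option B: score 651 ≥ 580; DTI 36.7% ≤ 38%; employment 34 ≥ 6 mo; reserves 7.6 ≥ 3 mo → qualifies.
Option C: score 651 < 680; DTI 36.7% ≤ 45%; reserves 7.6 ≥ 3 mo → does not qualify.
Qualifying: Option A, Option B. Lowest rate is 6.47% → Option A.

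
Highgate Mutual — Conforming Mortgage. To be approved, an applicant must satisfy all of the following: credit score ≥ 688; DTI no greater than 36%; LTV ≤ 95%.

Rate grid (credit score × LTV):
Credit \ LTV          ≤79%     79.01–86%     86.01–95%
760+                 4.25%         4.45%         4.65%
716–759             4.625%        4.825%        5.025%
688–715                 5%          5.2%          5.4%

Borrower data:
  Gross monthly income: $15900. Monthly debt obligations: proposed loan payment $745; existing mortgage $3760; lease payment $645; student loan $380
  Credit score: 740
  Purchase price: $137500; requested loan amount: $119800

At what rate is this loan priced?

5.025%

Credit score 740 ≥ 688; Total monthly debts = (745 + 3,760 + 645 + 380) = 5,530. DTI: 5,530 ÷ 15,900 = 34.8%, within the 36% cap
Loan-to-value = 119,800/137,500 = 87.1% — pass (95% max)
Row: 740 falls in 716–759. Column: 87.1% falls in 86.01–95%. Rate = 5.025%.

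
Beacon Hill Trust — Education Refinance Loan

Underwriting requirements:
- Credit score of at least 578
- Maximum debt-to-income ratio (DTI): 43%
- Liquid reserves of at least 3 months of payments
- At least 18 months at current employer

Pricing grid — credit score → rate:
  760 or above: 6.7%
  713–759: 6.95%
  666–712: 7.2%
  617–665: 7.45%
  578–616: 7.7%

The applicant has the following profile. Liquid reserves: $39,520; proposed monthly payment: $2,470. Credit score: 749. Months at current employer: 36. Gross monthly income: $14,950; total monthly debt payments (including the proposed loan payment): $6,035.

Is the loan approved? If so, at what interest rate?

Approved at 6.95%

Credit score 749 ≥ 578 (meets minimum)
Employment 36 ≥ 18 months
DTI = 6,035/14,950 = 40.4% ≤ 43%
Reserves: 39,520 ÷ 2,470 = 16.0 months (meets 3-month minimum)
All requirements met. Score 749 falls in the 713–759 tier → 6.95%.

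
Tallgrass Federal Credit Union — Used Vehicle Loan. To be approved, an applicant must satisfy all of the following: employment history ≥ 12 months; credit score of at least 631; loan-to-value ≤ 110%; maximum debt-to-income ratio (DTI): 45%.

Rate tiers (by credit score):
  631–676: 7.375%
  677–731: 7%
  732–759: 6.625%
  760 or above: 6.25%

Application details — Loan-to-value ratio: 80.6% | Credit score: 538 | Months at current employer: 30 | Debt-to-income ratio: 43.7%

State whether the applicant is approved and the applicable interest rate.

Credit score 538 < 631 (below minimum)
Debt-to-income 43.7% vs 45% cap — pass
Employment 30 ≥ 12 months
LTV 80.6% — within 110%
Not all requirements met → denied.

Denied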